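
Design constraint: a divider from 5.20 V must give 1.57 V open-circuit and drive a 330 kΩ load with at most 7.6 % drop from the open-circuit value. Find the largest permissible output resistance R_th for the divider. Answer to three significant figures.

R_th ≤ 27.1 kΩ

Loading drop = R_th/(R_th + R_L) ≤ 0.0760, so R_th ≤ R_L · ε/(1−ε) = 330 kΩ × 0.0760/0.9240 = 27.1 kΩ.
(Any R1, R2 with R2/(R1+R2) = 0.302 and R1‖R2 ≤ 27.1 kΩ will meet the spec.)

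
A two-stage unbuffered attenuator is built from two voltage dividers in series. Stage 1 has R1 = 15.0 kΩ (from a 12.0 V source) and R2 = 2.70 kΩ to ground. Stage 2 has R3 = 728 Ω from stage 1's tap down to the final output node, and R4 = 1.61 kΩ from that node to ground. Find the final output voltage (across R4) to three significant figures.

Stage 2 presents R3+R4 = 2338 Ω as a load on stage 1's tap.
Stage 1's lower leg becomes R2‖(R3+R4) = 1253 Ω, so V_mid = 12.0 × 1253/16250 = 0.9251 V.
Stage 2 is itself unloaded: V_out = V_mid × R4/(R3+R4) = 0.9251 × 1610/2338 = 0.637 V.

V_out ≈ 0.637 V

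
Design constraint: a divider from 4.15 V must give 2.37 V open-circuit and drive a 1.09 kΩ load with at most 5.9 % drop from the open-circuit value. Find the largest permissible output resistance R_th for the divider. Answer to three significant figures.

Loading drop = R_th/(R_th + R_L) ≤ 0.0590, so R_th ≤ R_L · ε/(1−ε) = 1.09 kΩ × 0.0590/0.9410 = 68.3 Ω.

R_th ≤ 68.3 Ω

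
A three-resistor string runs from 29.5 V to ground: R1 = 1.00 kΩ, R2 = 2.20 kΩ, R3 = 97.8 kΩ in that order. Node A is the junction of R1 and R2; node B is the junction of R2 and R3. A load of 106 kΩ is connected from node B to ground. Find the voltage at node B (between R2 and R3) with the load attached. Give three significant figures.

At node B, R3 is in parallel with the load: R3‖R_L = 50.87 kΩ.
Below node A the resistance is R2 + (R3‖R_L) = 53.07 kΩ, so V_A = 29.5 × 53.07/54.07 = 28.95 V.
Then V_B = V_A × (R3‖R_L)/(R2 + R3‖R_L) = 28.95 × 50.87/53.07 = 27.8 V.

V ≈ 27.8 V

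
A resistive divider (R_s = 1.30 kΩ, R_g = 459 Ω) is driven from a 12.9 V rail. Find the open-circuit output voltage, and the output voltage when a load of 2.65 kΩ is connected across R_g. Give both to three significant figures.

Open-circuit: V = 12.9 × 459/(1300 + 459) = 3.37 V.
With the load, R_g becomes R_g‖R_L = 391.2 Ω, so V = 12.9 × 391.2/1691 = 2.98 V.

Unloaded: 3.37 V; loaded: 2.98 V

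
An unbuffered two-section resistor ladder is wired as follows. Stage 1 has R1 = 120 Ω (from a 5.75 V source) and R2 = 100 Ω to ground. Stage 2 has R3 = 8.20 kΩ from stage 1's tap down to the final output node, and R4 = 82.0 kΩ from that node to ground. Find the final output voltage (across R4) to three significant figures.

V_out ≈ 2.37 V

Stage 2 presents R3+R4 = 90200 Ω as a load on stage 1's tap.
Stage 1's lower leg becomes R2‖(R3+R4) = 99.89 Ω, so V_mid = 5.75 × 99.89/219.9 = 2.612 V.
Stage 2 is itself unloaded: V_out = V_mid × R4/(R3+R4) = 2.612 × 82000/90200 = 2.37 V.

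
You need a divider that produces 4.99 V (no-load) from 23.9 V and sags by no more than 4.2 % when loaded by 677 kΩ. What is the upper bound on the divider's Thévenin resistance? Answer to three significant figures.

Loading drop = R_th/(R_th + R_L) ≤ 0.0420, so R_th ≤ R_L · ε/(1−ε) = 677 kΩ × 0.0420/0.9580 = 29.7 kΩ.

R_th ≤ 29.7 kΩ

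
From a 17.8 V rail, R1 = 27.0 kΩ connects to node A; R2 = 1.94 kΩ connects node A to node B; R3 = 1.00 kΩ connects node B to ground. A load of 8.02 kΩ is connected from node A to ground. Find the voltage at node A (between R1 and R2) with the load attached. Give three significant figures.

Below node A the series string R2+R3 = 2.940 kΩ sits in parallel with the 8.02 kΩ load: 2.151 kΩ.
V_A = 17.8 × 2.151/(27.0 + 2.151) = 1.31 V.

V ≈ 1.31 V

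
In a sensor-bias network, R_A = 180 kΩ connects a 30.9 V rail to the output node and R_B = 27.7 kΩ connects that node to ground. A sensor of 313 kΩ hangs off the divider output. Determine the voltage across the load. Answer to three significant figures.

The load sits in parallel with R_B: R_B‖R_L = (27.7 × 313) / (27.7 + 313) = 25.45 kΩ.
V_out = 30.9 × 25.45 / (180 + 25.45) = 30.9 × 25.45/205.4 = 3.83 V.
(Unloaded it would have been 4.12 V.)

V_out ≈ 3.83 V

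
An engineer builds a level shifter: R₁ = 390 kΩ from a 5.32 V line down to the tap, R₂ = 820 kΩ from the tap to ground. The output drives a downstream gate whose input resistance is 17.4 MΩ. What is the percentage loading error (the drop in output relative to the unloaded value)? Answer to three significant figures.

1.50 %

The divider's output (Thévenin) resistance is R₁‖R₂ = 264.3 kΩ.
Fractional drop under load = R_th/(R_th + R_L) = 264.3 / (264.3 + 17400) = 0.01496.
So the output falls by 1.50 %.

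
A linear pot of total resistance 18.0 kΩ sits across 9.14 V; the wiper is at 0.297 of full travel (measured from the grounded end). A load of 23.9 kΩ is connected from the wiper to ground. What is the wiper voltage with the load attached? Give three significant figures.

V ≈ 2.35 V

The wiper splits the pot into (1−α)R = 12.65 kΩ above and αR = 5.346 kΩ below.
Lower section ‖ load = 4.369 kΩ.
V_wiper = 9.14 × 4.369/(12.65 + 4.369) = 2.35 V.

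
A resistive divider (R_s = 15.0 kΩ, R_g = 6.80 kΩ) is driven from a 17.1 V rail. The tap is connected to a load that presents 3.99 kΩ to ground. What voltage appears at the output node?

The load sits in parallel with R_g: R_g‖R_L = (6.80 × 3.99) / (6.80 + 3.99) = 2.515 kΩ.
V_out = 17.1 × 2.515 / (15.0 + 2.515) = 17.1 × 2.515/17.51 = 2.46 V.

V_out ≈ 2.46 V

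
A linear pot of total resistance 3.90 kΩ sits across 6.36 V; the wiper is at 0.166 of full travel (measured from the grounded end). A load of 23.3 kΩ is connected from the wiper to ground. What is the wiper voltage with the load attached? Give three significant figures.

The wiper splits the pot into (1−α)R = 3253 Ω above and αR = 647.4 Ω below.
Lower section ‖ load = 629.9 Ω.
V_wiper = 6.36 × 629.9/(3253 + 629.9) = 1.03 V.

V ≈ 1.03 V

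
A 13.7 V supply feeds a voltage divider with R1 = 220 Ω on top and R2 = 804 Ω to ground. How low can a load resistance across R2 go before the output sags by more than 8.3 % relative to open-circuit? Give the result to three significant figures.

Output resistance R_th = R1‖R2 = (220 × 804)/1024 = 172.7 Ω.
The fractional drop is R_th/(R_th + R_L); requiring this ≤ 0.0830 gives R_L ≥ R_th(1/0.0830 − 1) = 172.7 × 11.05 = 1.91 kΩ.

R_L(min) ≈ 1.91 kΩ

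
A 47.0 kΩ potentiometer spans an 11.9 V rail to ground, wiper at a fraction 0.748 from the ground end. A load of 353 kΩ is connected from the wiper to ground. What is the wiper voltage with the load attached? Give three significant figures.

V ≈ 8.68 V

The wiper splits the pot into (1−α)R = 11.84 kΩ above and αR = 35.16 kΩ below.
Lower section ‖ load = 31.97 kΩ.
V_wiper = 11.9 × 31.97/(11.84 + 31.97) = 8.68 V.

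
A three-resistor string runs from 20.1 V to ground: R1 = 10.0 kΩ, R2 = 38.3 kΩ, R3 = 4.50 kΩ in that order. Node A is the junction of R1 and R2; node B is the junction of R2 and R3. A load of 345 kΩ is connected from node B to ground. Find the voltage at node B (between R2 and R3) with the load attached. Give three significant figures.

V ≈ 1.69 V

At node B, R3 is in parallel with the load: R3‖R_L = 4.442 kΩ.
Below node A the resistance is R2 + (R3‖R_L) = 42.74 kΩ, so V_A = 20.1 × 42.74/52.74 = 16.29 V.
Then V_B = V_A × (R3‖R_L)/(R2 + R3‖R_L) = 16.29 × 4.442/42.74 = 1.69 V.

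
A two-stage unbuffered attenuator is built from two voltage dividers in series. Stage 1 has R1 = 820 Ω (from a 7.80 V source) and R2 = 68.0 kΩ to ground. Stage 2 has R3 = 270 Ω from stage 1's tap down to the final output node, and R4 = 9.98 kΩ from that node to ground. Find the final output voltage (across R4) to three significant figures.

V_out ≈ 6.95 V

Stage 2 presents R3+R4 = 10250 Ω as a load on stage 1's tap.
Stage 1's lower leg becomes R2‖(R3+R4) = 8907 Ω, so V_mid = 7.80 × 8907/9727 = 7.142 V.
Stage 2 is itself unloaded: V_out = V_mid × R4/(R3+R4) = 7.142 × 9980/10250 = 6.95 V.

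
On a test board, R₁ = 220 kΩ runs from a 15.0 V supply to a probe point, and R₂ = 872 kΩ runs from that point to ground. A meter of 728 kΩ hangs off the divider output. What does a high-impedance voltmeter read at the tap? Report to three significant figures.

V_out ≈ 9.65 V

The load sits in parallel with R₂: R₂‖R_L = (872 × 728) / (872 + 728) = 396.8 kΩ.
V_out = 15.0 × 396.8 / (220 + 396.8) = 15.0 × 396.8/616.8 = 9.65 V.
(Unloaded it would have been 12.0 V.)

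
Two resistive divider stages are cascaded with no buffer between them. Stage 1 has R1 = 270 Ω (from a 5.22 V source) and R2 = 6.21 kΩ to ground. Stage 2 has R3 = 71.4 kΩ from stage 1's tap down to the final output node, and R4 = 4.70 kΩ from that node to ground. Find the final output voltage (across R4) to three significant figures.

V_out ≈ 0.308 V

Stage 2 presents R3+R4 = 76100 Ω as a load on stage 1's tap.
Stage 1's lower leg becomes R2‖(R3+R4) = 5741 Ω, so V_mid = 5.22 × 5741/6011 = 4.986 V.
Stage 2 is itself unloaded: V_out = V_mid × R4/(R3+R4) = 4.986 × 4700/76100 = 0.308 V.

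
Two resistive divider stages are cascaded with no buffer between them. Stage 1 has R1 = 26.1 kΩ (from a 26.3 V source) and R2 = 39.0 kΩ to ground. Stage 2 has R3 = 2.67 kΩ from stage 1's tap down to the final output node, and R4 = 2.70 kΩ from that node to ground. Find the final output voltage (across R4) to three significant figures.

Stage 2 presents R3+R4 = 5.370 kΩ as a load on stage 1's tap.
Stage 1's lower leg becomes R2‖(R3+R4) = 4.720 kΩ, so V_mid = 26.3 × 4.720/30.82 = 4.028 V.
Stage 2 is itself unloaded: V_out = V_mid × R4/(R3+R4) = 4.028 × 2.70/5.370 = 2.03 V.

V_out ≈ 2.03 V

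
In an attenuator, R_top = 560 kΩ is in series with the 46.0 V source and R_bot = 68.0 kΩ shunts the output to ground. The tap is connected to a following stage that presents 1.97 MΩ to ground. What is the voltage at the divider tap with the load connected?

The load sits in parallel with R_bot: R_bot‖R_L = (68.0 × 1970) / (68.0 + 1970) = 65.73 kΩ.
V_out = 46.0 × 65.73 / (560 + 65.73) = 46.0 × 65.73/625.7 = 4.83 V.

V_out ≈ 4.83 V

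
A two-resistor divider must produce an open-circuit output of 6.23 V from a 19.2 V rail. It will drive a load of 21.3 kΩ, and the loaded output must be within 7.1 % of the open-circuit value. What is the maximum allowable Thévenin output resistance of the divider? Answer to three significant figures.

Loading drop = R_th/(R_th + R_L) ≤ 0.0710, so R_th ≤ R_L · ε/(1−ε) = 21.3 kΩ × 0.0710/0.9290 = 1.63 kΩ.
(Any R1, R2 with R2/(R1+R2) = 0.324 and R1‖R2 ≤ 1.63 kΩ will meet the spec.)

R_th ≤ 1.63 kΩ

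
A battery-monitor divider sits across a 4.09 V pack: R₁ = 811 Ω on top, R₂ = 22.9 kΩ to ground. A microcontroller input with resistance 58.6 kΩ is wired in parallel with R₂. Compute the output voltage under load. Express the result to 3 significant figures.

The load sits in parallel with R₂: R₂‖R_L = (22900 × 58600) / (22900 + 58600) = 16470 Ω.
V_out = 4.09 × 16470 / (811 + 16470) = 4.09 × 16470/17280 = 3.90 V.

V_out ≈ 3.90 V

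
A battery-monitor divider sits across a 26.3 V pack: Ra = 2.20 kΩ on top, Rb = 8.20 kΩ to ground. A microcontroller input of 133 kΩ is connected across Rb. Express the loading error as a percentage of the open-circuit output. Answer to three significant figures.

The divider's output (Thévenin) resistance is Ra‖Rb = 1.735 kΩ.
Fractional drop under load = R_th/(R_th + R_L) = 1.735 / (1.735 + 133) = 0.01287.
So the output falls by 1.29 %.

1.29 %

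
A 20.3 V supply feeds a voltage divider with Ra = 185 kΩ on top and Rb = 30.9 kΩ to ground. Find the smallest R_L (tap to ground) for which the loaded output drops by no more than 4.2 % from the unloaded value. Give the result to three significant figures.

R_L(min) ≈ 604 kΩ

Output resistance R_th = Ra‖Rb = (185 × 30.9)/215.9 = 26.48 kΩ.
The fractional drop is R_th/(R_th + R_L); requiring this ≤ 0.0420 gives R_L ≥ R_th(1/0.0420 − 1) = 26.48 × 22.81 = 604 kΩ.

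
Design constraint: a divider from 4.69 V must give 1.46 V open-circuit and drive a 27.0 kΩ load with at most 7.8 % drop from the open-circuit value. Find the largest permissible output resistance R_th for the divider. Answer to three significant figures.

R_th ≤ 2.28 kΩ

Loading drop = R_th/(R_th + R_L) ≤ 0.0780, so R_th ≤ R_L · ε/(1−ε) = 27.0 kΩ × 0.0780/0.9220 = 2.28 kΩ.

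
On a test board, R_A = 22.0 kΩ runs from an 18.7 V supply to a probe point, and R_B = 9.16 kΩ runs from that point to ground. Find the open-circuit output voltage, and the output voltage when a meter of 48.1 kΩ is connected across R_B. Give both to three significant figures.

Open-circuit: V = 18.7 × 9.16/(22.0 + 9.16) = 5.50 V.
With the load, R_B becomes R_B‖R_L = 7.695 kΩ, so V = 18.7 × 7.695/29.69 = 4.85 V.

Unloaded: 5.50 V; loaded: 4.85 V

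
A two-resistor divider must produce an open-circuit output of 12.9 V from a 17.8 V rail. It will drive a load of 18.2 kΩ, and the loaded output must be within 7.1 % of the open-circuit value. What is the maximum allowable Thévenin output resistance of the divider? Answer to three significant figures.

Loading drop = R_th/(R_th + R_L) ≤ 0.0710, so R_th ≤ R_L · ε/(1−ε) = 18.2 kΩ × 0.0710/0.9290 = 1.39 kΩ.
(Any R1, R2 with R2/(R1+R2) = 0.725 and R1‖R2 ≤ 1.39 kΩ will meet the spec.)

R_th ≤ 1.39 kΩ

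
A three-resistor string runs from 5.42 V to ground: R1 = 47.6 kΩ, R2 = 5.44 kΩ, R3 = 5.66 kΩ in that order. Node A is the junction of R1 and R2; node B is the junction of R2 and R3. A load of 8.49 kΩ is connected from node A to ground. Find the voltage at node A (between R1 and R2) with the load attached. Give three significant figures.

V ≈ 0.497 V

Below node A the series string R2+R3 = 11.10 kΩ sits in parallel with the 8.49 kΩ load: 4.811 kΩ.
V_A = 5.42 × 4.811/(47.6 + 4.811) = 0.497 V.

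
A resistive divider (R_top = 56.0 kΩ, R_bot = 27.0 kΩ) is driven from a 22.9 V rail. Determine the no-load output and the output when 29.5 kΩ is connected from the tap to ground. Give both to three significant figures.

Open-circuit: V = 22.9 × 27.0/(56.0 + 27.0) = 7.45 V.
With the load, R_bot becomes R_bot‖R_L = 14.10 kΩ, so V = 22.9 × 14.10/70.10 = 4.61 V.

Unloaded: 7.45 V; loaded: 4.61 V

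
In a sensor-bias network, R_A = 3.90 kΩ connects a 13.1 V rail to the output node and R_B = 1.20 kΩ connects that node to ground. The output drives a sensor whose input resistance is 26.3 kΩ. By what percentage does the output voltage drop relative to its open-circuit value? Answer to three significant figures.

3.37 %

The divider's output (Thévenin) resistance is R_A‖R_B = 0.9176 kΩ.
Fractional drop under load = R_th/(R_th + R_L) = 0.9176 / (0.9176 + 26.3) = 0.03372.
So the output falls by 3.37 %.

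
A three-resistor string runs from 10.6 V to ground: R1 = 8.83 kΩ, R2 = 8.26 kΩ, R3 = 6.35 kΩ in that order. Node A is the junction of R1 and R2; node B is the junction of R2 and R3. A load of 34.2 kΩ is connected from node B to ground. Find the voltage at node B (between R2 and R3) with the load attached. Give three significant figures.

At node B, R3 is in parallel with the load: R3‖R_L = 5.356 kΩ.
Below node A the resistance is R2 + (R3‖R_L) = 13.62 kΩ, so V_A = 10.6 × 13.62/22.45 = 6.430 V.
Then V_B = V_A × (R3‖R_L)/(R2 + R3‖R_L) = 6.430 × 5.356/13.62 = 2.53 V.

V ≈ 2.53 V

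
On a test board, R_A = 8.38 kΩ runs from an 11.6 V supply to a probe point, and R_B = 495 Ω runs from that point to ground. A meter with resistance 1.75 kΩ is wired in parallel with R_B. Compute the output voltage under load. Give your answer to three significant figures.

V_out ≈ 0.511 V

The load sits in parallel with R_B: R_B‖R_L = (495 × 1750) / (495 + 1750) = 385.9 Ω.
V_out = 11.6 × 385.9 / (8380 + 385.9) = 11.6 × 385.9/8766 = 0.511 V.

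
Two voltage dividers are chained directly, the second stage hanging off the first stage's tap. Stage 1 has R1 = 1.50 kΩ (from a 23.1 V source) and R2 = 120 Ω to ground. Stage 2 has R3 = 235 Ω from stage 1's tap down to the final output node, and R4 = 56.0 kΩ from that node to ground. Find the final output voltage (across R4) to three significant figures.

V_out ≈ 1.70 V

Stage 2 presents R3+R4 = 56240 Ω as a load on stage 1's tap.
Stage 1's lower leg becomes R2‖(R3+R4) = 119.7 Ω, so V_mid = 23.1 × 119.7/1620 = 1.708 V.
Stage 2 is itself unloaded: V_out = V_mid × R4/(R3+R4) = 1.708 × 56000/56240 = 1.70 V.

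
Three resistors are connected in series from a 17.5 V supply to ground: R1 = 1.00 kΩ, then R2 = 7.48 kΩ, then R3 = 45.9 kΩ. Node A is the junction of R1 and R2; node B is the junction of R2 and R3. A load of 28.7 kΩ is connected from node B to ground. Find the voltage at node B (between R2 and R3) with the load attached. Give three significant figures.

V ≈ 11.8 V

At node B, R3 is in parallel with the load: R3‖R_L = 17.66 kΩ.
Below node A the resistance is R2 + (R3‖R_L) = 25.14 kΩ, so V_A = 17.5 × 25.14/26.14 = 16.83 V.
Then V_B = V_A × (R3‖R_L)/(R2 + R3‖R_L) = 16.83 × 17.66/25.14 = 11.8 V.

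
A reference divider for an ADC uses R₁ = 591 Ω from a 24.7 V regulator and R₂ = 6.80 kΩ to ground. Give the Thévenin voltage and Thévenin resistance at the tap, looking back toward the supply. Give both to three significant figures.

V_th is the open-circuit tap voltage: 24.7 × 6800/(591 + 6800) = 22.7 V.
With the supply zeroed, R₁ and R₂ appear in parallel from the tap: R_th = R₁‖R₂ = (591 × 6800)/7391 = 544 Ω.

V_th = 22.7 V, R_th = 544 Ω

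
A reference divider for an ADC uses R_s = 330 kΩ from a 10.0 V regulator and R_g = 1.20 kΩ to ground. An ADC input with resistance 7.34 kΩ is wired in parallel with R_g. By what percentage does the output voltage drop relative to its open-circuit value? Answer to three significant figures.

14.0 %

Unloaded V = 10.0 × 1.20/331.2 = 0.036232 V.
Loaded: R_g‖R_L = 1.031 kΩ, giving V = 10.0 × 1.031/331.0 = 0.031157 V.
Drop = (0.036232 − 0.031157) / 0.036232 = 14.0 %.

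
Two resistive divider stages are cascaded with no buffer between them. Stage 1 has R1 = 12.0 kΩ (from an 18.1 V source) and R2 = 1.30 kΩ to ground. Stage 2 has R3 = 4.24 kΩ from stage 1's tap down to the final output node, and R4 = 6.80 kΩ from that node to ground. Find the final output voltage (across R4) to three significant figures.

V_out ≈ 0.985 V

Stage 2 presents R3+R4 = 11.04 kΩ as a load on stage 1's tap.
Stage 1's lower leg becomes R2‖(R3+R4) = 1.163 kΩ, so V_mid = 18.1 × 1.163/13.16 = 1.599 V.
Stage 2 is itself unloaded: V_out = V_mid × R4/(R3+R4) = 1.599 × 6.80/11.04 = 0.985 V.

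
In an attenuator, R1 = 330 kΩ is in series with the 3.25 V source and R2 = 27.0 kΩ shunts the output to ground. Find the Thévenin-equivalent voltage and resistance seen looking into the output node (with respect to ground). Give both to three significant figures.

V_th = 0.246 V, R_th = 25.0 kΩ

V_th is the open-circuit tap voltage: 3.25 × 27.0/(330 + 27.0) = 0.246 V.
With the supply zeroed, R1 and R2 appear in parallel from the tap: R_th = R1‖R2 = (330 × 27.0)/357.0 = 25.0 kΩ.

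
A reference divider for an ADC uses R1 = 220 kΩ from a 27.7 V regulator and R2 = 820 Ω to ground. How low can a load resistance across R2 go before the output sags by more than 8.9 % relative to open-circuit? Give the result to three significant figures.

R_L(min) ≈ 8.36 kΩ

Output resistance R_th = R1‖R2 = (220000 × 820)/220800 = 817.0 Ω.
The fractional drop is R_th/(R_th + R_L); requiring this ≤ 0.0890 gives R_L ≥ R_th(1/0.0890 − 1) = 817.0 × 10.24 = 8.36 kΩ.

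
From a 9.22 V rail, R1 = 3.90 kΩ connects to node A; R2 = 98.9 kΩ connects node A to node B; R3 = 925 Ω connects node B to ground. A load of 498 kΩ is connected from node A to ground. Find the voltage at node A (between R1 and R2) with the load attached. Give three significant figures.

Below node A the series string R2+R3 = 99820 Ω sits in parallel with the 498000 Ω load: 83160 Ω.
V_A = 9.22 × 83160/(3900 + 83160) = 8.81 V.

V ≈ 8.81 V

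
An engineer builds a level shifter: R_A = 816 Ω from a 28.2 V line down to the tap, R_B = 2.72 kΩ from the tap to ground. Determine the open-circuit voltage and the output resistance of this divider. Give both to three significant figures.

V_th = 21.7 V, R_th = 628 Ω

V_th is the open-circuit tap voltage: 28.2 × 2720/(816 + 2720) = 21.7 V.
With the supply zeroed, R_A and R_B appear in parallel from the tap: R_th = R_A‖R_B = (816 × 2720)/3536 = 628 Ω.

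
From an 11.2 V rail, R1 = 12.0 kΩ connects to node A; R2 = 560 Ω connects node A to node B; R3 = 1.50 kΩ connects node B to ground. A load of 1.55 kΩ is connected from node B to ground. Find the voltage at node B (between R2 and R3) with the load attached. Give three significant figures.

V ≈ 0.641 V

At node B, R3 is in parallel with the load: R3‖R_L = 762.3 Ω.
Below node A the resistance is R2 + (R3‖R_L) = 1322 Ω, so V_A = 11.2 × 1322/13320 = 1.112 V.
Then V_B = V_A × (R3‖R_L)/(R2 + R3‖R_L) = 1.112 × 762.3/1322 = 0.641 V.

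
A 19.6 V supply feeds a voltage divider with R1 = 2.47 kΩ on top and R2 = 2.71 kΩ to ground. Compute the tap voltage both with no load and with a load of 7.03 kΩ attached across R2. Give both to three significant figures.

Unloaded: 10.3 V; loaded: 8.66 V

Open-circuit: V = 19.6 × 2.71/(2.47 + 2.71) = 10.3 V.
With the load, R2 becomes R2‖R_L = 1.956 kΩ, so V = 19.6 × 1.956/4.426 = 8.66 V.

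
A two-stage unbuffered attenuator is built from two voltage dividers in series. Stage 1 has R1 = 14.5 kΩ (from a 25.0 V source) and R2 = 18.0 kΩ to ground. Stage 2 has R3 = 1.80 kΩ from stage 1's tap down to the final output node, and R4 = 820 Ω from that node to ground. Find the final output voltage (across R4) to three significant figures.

V_out ≈ 1.07 V

Stage 2 presents R3+R4 = 2620 Ω as a load on stage 1's tap.
Stage 1's lower leg becomes R2‖(R3+R4) = 2287 Ω, so V_mid = 25.0 × 2287/16790 = 3.406 V.
Stage 2 is itself unloaded: V_out = V_mid × R4/(R3+R4) = 3.406 × 820/2620 = 1.07 V.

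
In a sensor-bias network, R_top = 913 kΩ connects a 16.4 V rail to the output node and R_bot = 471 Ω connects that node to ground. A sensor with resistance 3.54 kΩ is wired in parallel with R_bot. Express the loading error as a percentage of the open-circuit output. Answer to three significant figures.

Unloaded V = 16.4 × 471/913500 = 0.0084561 V.
Loaded: R_bot‖R_L = 415.7 Ω, giving V = 16.4 × 415.7/913400 = 0.0074636 V.
Drop = (0.0084561 − 0.0074636) / 0.0084561 = 11.7 %.

11.7 %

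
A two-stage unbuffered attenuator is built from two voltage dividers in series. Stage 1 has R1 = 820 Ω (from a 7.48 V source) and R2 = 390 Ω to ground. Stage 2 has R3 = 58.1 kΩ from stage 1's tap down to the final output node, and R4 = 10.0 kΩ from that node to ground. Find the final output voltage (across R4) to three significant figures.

V_out ≈ 0.353 V

Stage 2 presents R3+R4 = 68100 Ω as a load on stage 1's tap.
Stage 1's lower leg becomes R2‖(R3+R4) = 387.8 Ω, so V_mid = 7.48 × 387.8/1208 = 2.402 V.
Stage 2 is itself unloaded: V_out = V_mid × R4/(R3+R4) = 2.402 × 10000/68100 = 0.353 V.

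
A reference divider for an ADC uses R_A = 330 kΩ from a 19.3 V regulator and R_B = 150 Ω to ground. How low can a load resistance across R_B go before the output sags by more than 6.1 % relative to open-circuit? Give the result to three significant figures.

R_L(min) ≈ 2.31 kΩ

Output resistance R_th = R_A‖R_B = (330000 × 150)/330200 = 149.9 Ω.
The fractional drop is R_th/(R_th + R_L); requiring this ≤ 0.0610 gives R_L ≥ R_th(1/0.0610 − 1) = 149.9 × 15.39 = 2.31 kΩ.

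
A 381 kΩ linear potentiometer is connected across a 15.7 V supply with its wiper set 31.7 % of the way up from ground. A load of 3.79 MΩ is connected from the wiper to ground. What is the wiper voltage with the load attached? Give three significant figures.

The wiper splits the pot into (1−α)R = 260.2 kΩ above and αR = 120.8 kΩ below.
Lower section ‖ load = 117.0 kΩ.
V_wiper = 15.7 × 117.0/(260.2 + 117.0) = 4.87 V.

V ≈ 4.87 V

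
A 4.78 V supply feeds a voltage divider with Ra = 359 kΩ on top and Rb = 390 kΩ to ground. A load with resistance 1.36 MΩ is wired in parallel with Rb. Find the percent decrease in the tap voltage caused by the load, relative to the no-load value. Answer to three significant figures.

Unloaded V = 4.78 × 390/749.0 = 2.4889 V.
Loaded: Rb‖R_L = 303.1 kΩ, giving V = 4.78 × 303.1/662.1 = 2.1882 V.
Drop = (2.4889 − 2.1882) / 2.4889 = 12.1 %.

12.1 %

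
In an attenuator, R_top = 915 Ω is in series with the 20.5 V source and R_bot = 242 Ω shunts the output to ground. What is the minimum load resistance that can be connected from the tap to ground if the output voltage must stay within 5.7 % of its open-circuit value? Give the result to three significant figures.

R_L(min) ≈ 3.17 kΩ

Output resistance R_th = R_top‖R_bot = (915 × 242)/1157 = 191.4 Ω.
The fractional drop is R_th/(R_th + R_L); requiring this ≤ 0.0570 gives R_L ≥ R_th(1/0.0570 − 1) = 191.4 × 16.54 = 3.17 kΩ.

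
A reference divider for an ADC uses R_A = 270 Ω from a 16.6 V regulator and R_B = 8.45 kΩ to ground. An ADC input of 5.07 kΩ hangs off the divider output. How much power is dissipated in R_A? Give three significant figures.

Total resistance from the source is R_A + (R_B‖R_L) = 3439 Ω, so I = 16.6/3439 Ω = 4.827 mA.
P = I²·R_A = (4.827 mA)² × 270 Ω = 6.29 mW.

P ≈ 6.29 mW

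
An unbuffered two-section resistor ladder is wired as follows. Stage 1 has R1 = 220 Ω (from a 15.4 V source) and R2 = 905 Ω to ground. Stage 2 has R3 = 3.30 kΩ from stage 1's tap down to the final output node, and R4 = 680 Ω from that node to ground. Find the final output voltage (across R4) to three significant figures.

V_out ≈ 2.03 V

Stage 2 presents R3+R4 = 3980 Ω as a load on stage 1's tap.
Stage 1's lower leg becomes R2‖(R3+R4) = 737.3 Ω, so V_mid = 15.4 × 737.3/957.3 = 11.86 V.
Stage 2 is itself unloaded: V_out = V_mid × R4/(R3+R4) = 11.86 × 680/3980 = 2.03 V.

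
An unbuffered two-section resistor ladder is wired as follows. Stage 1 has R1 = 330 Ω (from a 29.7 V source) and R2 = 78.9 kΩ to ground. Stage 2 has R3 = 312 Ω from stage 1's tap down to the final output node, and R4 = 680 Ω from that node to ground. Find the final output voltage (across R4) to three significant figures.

V_out ≈ 15.2 V

Stage 2 presents R3+R4 = 992.0 Ω as a load on stage 1's tap.
Stage 1's lower leg becomes R2‖(R3+R4) = 979.7 Ω, so V_mid = 29.7 × 979.7/1310 = 22.22 V.
Stage 2 is itself unloaded: V_out = V_mid × R4/(R3+R4) = 22.22 × 680/992.0 = 15.2 V.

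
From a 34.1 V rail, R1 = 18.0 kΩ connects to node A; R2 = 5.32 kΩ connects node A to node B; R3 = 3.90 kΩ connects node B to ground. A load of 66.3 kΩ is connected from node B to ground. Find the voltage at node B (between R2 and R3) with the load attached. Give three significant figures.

V ≈ 4.65 V

At node B, R3 is in parallel with the load: R3‖R_L = 3.683 kΩ.
Below node A the resistance is R2 + (R3‖R_L) = 9.003 kΩ, so V_A = 34.1 × 9.003/27.00 = 11.37 V.
Then V_B = V_A × (R3‖R_L)/(R2 + R3‖R_L) = 11.37 × 3.683/9.003 = 4.65 V.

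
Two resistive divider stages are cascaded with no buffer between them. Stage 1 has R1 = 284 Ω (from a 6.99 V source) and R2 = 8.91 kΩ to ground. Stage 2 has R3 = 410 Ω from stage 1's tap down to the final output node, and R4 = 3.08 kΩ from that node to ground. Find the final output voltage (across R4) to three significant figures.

Stage 2 presents R3+R4 = 3490 Ω as a load on stage 1's tap.
Stage 1's lower leg becomes R2‖(R3+R4) = 2508 Ω, so V_mid = 6.99 × 2508/2792 = 6.279 V.
Stage 2 is itself unloaded: V_out = V_mid × R4/(R3+R4) = 6.279 × 3080/3490 = 5.54 V.

V_out ≈ 5.54 V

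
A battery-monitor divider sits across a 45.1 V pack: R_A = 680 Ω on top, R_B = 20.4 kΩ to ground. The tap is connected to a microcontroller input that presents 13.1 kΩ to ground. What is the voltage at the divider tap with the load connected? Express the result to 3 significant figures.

The load sits in parallel with R_B: R_B‖R_L = (20400 × 13100) / (20400 + 13100) = 7977 Ω.
V_out = 45.1 × 7977 / (680 + 7977) = 45.1 × 7977/8657 = 41.6 V.
(Unloaded it would have been 43.6 V.)

V_out ≈ 41.6 V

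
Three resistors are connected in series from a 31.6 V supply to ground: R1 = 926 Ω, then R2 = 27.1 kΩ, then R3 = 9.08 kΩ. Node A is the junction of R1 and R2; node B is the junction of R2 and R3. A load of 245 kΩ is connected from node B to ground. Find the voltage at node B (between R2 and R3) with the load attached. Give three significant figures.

V ≈ 7.52 V

At node B, R3 is in parallel with the load: R3‖R_L = 8756 Ω.
Below node A the resistance is R2 + (R3‖R_L) = 35860 Ω, so V_A = 31.6 × 35860/36780 = 30.80 V.
Then V_B = V_A × (R3‖R_L)/(R2 + R3‖R_L) = 30.80 × 8756/35860 = 7.52 V.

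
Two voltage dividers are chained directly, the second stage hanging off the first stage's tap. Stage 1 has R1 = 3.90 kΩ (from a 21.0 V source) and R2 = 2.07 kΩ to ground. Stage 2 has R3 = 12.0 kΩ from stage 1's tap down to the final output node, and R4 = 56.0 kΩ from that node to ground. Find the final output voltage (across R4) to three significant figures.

Stage 2 presents R3+R4 = 68.00 kΩ as a load on stage 1's tap.
Stage 1's lower leg becomes R2‖(R3+R4) = 2.009 kΩ, so V_mid = 21.0 × 2.009/5.909 = 7.139 V.
Stage 2 is itself unloaded: V_out = V_mid × R4/(R3+R4) = 7.139 × 56.0/68.00 = 5.88 V.

V_out ≈ 5.88 V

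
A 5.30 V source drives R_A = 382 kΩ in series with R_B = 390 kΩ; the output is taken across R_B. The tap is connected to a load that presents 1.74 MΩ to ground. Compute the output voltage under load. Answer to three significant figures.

V_out ≈ 2.41 V

The load sits in parallel with R_B: R_B‖R_L = (390 × 1740) / (390 + 1740) = 318.6 kΩ.
V_out = 5.30 × 318.6 / (382 + 318.6) = 5.30 × 318.6/700.6 = 2.41 V.
(Unloaded it would have been 2.68 V.)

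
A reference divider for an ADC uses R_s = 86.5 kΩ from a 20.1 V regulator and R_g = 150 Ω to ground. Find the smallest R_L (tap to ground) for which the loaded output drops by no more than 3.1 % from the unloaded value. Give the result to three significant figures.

Output resistance R_th = R_s‖R_g = (86500 × 150)/86650 = 149.7 Ω.
The fractional drop is R_th/(R_th + R_L); requiring this ≤ 0.0310 gives R_L ≥ R_th(1/0.0310 − 1) = 149.7 × 31.26 = 4.68 kΩ.

R_L(min) ≈ 4.68 kΩ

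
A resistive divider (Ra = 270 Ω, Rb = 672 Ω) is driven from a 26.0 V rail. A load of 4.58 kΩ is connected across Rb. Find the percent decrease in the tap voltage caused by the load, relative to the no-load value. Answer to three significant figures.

4.04 %

The divider's output (Thévenin) resistance is Ra‖Rb = 192.6 Ω.
Fractional drop under load = R_th/(R_th + R_L) = 192.6 / (192.6 + 4580) = 0.04036.
So the output falls by 4.04 %.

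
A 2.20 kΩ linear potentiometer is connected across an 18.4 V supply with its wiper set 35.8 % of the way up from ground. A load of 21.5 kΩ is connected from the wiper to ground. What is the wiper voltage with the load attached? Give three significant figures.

V ≈ 6.44 V

The wiper splits the pot into (1−α)R = 1412 Ω above and αR = 787.6 Ω below.
Lower section ‖ load = 759.8 Ω.
V_wiper = 18.4 × 759.8/(1412 + 759.8) = 6.44 V.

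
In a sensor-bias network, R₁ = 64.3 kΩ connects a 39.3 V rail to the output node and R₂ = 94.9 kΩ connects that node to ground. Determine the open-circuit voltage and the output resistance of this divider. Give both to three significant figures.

V_th = 23.4 V, R_th = 38.3 kΩ

V_th is the open-circuit tap voltage: 39.3 × 94.9/(64.3 + 94.9) = 23.4 V.
With the supply zeroed, R₁ and R₂ appear in parallel from the tap: R_th = R₁‖R₂ = (64.3 × 94.9)/159.2 = 38.3 kΩ.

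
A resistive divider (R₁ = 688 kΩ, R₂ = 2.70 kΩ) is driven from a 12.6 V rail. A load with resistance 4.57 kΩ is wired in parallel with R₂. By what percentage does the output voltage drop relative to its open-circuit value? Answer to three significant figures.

Unloaded V = 12.6 × 2.70/690.7 = 0.04925 V.
Loaded: R₂‖R_L = 1.697 kΩ, giving V = 12.6 × 1.697/689.7 = 0.03101 V.
Drop = (0.04925 − 0.03101) / 0.04925 = 37.0 %.

37.0 %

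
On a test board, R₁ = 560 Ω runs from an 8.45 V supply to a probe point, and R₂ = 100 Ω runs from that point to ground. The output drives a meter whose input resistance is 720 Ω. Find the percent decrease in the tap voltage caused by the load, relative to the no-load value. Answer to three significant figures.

10.5 %

Unloaded V = 8.45 × 100/660.0 = 1.2803 V.
Loaded: R₂‖R_L = 87.80 Ω, giving V = 8.45 × 87.80/647.8 = 1.1453 V.
Drop = (1.2803 − 1.1453) / 1.2803 = 10.5 %.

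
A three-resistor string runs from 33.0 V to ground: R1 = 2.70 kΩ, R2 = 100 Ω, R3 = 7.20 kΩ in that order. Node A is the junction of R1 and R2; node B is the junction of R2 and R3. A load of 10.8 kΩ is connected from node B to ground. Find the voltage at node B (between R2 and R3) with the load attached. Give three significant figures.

At node B, R3 is in parallel with the load: R3‖R_L = 4320 Ω.
Below node A the resistance is R2 + (R3‖R_L) = 4420 Ω, so V_A = 33.0 × 4420/7120 = 20.49 V.
Then V_B = V_A × (R3‖R_L)/(R2 + R3‖R_L) = 20.49 × 4320/4420 = 20.0 V.

V ≈ 20.0 V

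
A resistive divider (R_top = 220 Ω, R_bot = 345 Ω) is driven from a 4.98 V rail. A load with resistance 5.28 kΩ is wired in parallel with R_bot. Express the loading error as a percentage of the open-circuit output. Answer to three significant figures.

The divider's output (Thévenin) resistance is R_top‖R_bot = 134.3 Ω.
Fractional drop under load = R_th/(R_th + R_L) = 134.3 / (134.3 + 5280) = 0.02481.
So the output falls by 2.48 %.

2.48 %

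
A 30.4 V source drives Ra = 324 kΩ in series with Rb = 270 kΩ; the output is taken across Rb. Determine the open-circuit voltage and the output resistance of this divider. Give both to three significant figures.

V_th is the open-circuit tap voltage: 30.4 × 270/(324 + 270) = 13.8 V.
With the supply zeroed, Ra and Rb appear in parallel from the tap: R_th = Ra‖Rb = (324 × 270)/594.0 = 147 kΩ.

V_th = 13.8 V, R_th = 147 kΩ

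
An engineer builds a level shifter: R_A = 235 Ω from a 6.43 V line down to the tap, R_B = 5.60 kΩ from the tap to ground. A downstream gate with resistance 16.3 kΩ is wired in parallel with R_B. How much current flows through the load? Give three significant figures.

R_B‖R_L = 4168 Ω; V_out = 6.43 × 4168/4403 = 6.087 V.
I_L = V_out / R_L = 6.087 / 16.3 kΩ = 0.373 mA.

I_L ≈ 0.373 mA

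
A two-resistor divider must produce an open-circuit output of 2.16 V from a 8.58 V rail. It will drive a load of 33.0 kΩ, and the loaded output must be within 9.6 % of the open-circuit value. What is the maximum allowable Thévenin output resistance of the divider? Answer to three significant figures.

R_th ≤ 3.50 kΩ

Loading drop = R_th/(R_th + R_L) ≤ 0.0960, so R_th ≤ R_L · ε/(1−ε) = 33.0 kΩ × 0.0960/0.9040 = 3.50 kΩ.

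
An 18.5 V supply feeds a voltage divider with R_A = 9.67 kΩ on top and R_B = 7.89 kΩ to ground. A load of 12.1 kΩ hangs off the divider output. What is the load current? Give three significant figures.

R_B‖R_L = 4.776 kΩ; V_out = 18.5 × 4.776/14.45 = 6.116 V.
I_L = V_out / R_L = 6.116 / 12.1 kΩ = 0.505 mA.

I_L ≈ 0.505 mA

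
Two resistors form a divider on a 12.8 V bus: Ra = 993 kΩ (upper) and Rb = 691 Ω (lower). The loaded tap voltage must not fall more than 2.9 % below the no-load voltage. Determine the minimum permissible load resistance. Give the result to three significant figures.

R_L(min) ≈ 23.1 kΩ

Output resistance R_th = Ra‖Rb = (993000 × 691)/993700 = 690.5 Ω.
The fractional drop is R_th/(R_th + R_L); requiring this ≤ 0.0290 gives R_L ≥ R_th(1/0.0290 − 1) = 690.5 × 33.48 = 23.1 kΩ.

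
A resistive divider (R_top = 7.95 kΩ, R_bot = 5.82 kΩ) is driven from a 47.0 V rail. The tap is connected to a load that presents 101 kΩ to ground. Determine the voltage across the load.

The load sits in parallel with R_bot: R_bot‖R_L = (5.82 × 101) / (5.82 + 101) = 5.503 kΩ.
V_out = 47.0 × 5.503 / (7.95 + 5.503) = 47.0 × 5.503/13.45 = 19.2 V.
(Unloaded it would have been 19.9 V.)

V_out ≈ 19.2 V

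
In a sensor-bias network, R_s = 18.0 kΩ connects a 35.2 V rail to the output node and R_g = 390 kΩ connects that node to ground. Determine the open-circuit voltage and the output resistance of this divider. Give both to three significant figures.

V_th is the open-circuit tap voltage: 35.2 × 390/(18.0 + 390) = 33.6 V.
With the supply zeroed, R_s and R_g appear in parallel from the tap: R_th = R_s‖R_g = (18.0 × 390)/408.0 = 17.2 kΩ.

V_th = 33.6 V, R_th = 17.2 kΩ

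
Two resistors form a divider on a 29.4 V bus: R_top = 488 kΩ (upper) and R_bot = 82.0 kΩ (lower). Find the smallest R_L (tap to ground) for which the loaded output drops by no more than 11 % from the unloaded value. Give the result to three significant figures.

Output resistance R_th = R_top‖R_bot = (488 × 82.0)/570.0 = 70.20 kΩ.
The fractional drop is R_th/(R_th + R_L); requiring this ≤ 0.110 gives R_L ≥ R_th(1/0.110 − 1) = 70.20 × 8.091 = 568 kΩ.

R_L(min) ≈ 568 kΩ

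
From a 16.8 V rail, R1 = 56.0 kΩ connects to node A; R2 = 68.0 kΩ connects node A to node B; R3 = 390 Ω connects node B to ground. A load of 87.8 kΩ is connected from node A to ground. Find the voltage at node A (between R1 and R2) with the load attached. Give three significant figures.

V ≈ 6.84 V

Below node A the series string R2+R3 = 68390 Ω sits in parallel with the 87800 Ω load: 38440 Ω.
V_A = 16.8 × 38440/(56000 + 38440) = 6.84 V.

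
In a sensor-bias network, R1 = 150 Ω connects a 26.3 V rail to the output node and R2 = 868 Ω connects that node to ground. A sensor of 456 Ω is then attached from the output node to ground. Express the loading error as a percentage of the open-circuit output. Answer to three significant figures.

The divider's output (Thévenin) resistance is R1‖R2 = 127.9 Ω.
Fractional drop under load = R_th/(R_th + R_L) = 127.9 / (127.9 + 456) = 0.2190.
So the output falls by 21.9 %.

21.9 %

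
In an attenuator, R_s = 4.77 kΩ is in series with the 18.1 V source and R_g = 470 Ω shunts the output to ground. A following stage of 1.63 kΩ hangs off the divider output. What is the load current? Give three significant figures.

I_L ≈ 0.789 mA

R_g‖R_L = 364.8 Ω; V_out = 18.1 × 364.8/5135 = 1.286 V.
I_L = V_out / R_L = 1.286 / 1.63 kΩ = 0.789 mA.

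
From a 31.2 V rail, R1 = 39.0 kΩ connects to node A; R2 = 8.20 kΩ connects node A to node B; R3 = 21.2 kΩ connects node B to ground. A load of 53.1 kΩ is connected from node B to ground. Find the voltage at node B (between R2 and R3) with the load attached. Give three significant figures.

At node B, R3 is in parallel with the load: R3‖R_L = 15.15 kΩ.
Below node A the resistance is R2 + (R3‖R_L) = 23.35 kΩ, so V_A = 31.2 × 23.35/62.35 = 11.68 V.
Then V_B = V_A × (R3‖R_L)/(R2 + R3‖R_L) = 11.68 × 15.15/23.35 = 7.58 V.

V ≈ 7.58 V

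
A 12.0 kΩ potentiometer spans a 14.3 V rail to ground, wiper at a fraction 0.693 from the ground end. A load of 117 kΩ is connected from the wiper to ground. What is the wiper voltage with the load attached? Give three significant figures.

The wiper splits the pot into (1−α)R = 3.684 kΩ above and αR = 8.316 kΩ below.
Lower section ‖ load = 7.764 kΩ.
V_wiper = 14.3 × 7.764/(3.684 + 7.764) = 9.70 V.

V ≈ 9.70 V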